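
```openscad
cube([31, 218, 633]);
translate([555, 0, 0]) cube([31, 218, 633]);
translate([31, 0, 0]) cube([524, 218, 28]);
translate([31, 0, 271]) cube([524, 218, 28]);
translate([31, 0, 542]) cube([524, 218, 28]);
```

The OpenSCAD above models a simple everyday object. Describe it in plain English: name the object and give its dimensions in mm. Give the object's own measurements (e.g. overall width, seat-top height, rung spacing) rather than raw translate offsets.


An open bookshelf. Two side panels, each 31 mm thick, 218 mm deep and 633 mm tall, stand 586 mm apart (outside-to-outside). Between them sit 3 shelves, each 28 mm thick and 218 mm deep, spanning the full gap between the sides. The bottom shelf rests on the floor (its underside at z = 0) and the clear gap between one shelf's top and the next shelf's underside is 243 mm.


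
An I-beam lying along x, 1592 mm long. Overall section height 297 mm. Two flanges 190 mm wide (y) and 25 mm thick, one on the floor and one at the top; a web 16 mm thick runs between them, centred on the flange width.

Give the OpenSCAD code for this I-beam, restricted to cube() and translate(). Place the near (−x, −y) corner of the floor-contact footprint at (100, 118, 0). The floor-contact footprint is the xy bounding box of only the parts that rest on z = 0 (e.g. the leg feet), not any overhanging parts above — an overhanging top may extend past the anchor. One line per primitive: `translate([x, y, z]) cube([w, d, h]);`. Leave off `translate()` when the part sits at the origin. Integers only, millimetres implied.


translate([100, 118, 0]) cube([1592, 190, 25]);
translate([100, 205, 25]) cube([1592, 16, 247]);
translate([100, 118, 272]) cube([1592, 190, 25]);


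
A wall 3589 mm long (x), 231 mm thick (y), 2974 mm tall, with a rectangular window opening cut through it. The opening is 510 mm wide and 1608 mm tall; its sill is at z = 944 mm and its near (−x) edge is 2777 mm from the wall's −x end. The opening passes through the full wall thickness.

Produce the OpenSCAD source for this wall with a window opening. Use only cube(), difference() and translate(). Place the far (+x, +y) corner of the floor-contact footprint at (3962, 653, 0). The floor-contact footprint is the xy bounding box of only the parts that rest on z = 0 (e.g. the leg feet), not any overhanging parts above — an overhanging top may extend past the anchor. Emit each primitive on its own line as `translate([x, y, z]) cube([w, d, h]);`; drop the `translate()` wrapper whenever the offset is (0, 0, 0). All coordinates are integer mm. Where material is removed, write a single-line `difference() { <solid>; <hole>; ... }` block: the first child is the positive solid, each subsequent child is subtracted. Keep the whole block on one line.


difference() { translate([373, 422, 0]) cube([3589, 231, 2974]); translate([3150, 422, 944]) cube([510, 231, 1608]); }


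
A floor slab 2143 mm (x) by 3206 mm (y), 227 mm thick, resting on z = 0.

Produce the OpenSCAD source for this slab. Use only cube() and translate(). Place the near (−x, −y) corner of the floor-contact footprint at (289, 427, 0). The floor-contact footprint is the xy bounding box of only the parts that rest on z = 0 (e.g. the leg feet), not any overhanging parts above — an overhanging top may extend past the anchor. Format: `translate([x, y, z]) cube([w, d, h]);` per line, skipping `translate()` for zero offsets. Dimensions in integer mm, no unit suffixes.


translate([289, 427, 0]) cube([2143, 3206, 227]);


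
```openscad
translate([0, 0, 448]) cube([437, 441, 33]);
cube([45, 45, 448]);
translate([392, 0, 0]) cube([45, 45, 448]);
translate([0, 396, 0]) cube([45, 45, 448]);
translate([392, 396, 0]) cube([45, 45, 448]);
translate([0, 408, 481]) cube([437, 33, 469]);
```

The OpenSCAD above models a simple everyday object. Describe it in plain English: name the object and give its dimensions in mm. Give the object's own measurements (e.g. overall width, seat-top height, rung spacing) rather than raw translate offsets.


A chair. The seat is a 437×441×33 mm slab with its top at z = 481 mm, on four 45×45 mm corner legs (flush with the seat edges, standing on z = 0). A flat backrest 33 mm thick, 469 mm tall, spans the full seat width and rises from the seat top along its +y edge, rear face flush with the rear of the seat.


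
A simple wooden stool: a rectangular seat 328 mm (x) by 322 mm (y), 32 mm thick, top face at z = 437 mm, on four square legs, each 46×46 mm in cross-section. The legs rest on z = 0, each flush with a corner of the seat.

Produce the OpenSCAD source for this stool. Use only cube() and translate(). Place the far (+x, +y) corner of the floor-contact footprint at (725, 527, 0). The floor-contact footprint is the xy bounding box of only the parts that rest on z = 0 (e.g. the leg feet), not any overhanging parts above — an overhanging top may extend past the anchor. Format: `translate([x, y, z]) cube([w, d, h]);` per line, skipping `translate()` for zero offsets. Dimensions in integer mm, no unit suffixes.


translate([397, 205, 405]) cube([328, 322, 32]);
translate([397, 205, 0]) cube([46, 46, 405]);
translate([679, 205, 0]) cube([46, 46, 405]);
translate([397, 481, 0]) cube([46, 46, 405]);
translate([679, 481, 0]) cube([46, 46, 405]);


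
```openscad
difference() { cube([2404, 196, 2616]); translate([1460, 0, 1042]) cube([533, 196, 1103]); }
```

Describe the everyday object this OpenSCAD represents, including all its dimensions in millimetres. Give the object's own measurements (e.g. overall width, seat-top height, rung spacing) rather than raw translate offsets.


A wall 2404 mm long (x), 196 mm thick (y), 2616 mm tall, with a rectangular window opening cut through it. The opening is 533 mm wide and 1103 mm tall; its sill is at z = 1042 mm and its near (−x) edge is 1460 mm from the wall's −x end. The opening passes through the full wall thickness.


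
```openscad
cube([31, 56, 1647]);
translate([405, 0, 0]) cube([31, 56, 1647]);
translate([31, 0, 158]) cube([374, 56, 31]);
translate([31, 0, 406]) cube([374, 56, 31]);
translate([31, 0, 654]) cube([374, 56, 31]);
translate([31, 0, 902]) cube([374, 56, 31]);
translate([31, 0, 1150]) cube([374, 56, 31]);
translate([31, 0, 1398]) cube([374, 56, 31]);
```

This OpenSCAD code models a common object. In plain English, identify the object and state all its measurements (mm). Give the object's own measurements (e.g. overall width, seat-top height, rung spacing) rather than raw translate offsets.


A straight ladder. Two 31×56 mm vertical rails, 1647 mm tall, stand 436 mm apart (outside-to-outside) with their front faces coplanar on the −y side. 6 rungs, each 56 mm deep and 31 mm tall, span between the inner faces of the rails, front faces flush with the rails. The lowest rung's underside is at z = 158 mm and rungs are spaced 248 mm apart (underside to underside).


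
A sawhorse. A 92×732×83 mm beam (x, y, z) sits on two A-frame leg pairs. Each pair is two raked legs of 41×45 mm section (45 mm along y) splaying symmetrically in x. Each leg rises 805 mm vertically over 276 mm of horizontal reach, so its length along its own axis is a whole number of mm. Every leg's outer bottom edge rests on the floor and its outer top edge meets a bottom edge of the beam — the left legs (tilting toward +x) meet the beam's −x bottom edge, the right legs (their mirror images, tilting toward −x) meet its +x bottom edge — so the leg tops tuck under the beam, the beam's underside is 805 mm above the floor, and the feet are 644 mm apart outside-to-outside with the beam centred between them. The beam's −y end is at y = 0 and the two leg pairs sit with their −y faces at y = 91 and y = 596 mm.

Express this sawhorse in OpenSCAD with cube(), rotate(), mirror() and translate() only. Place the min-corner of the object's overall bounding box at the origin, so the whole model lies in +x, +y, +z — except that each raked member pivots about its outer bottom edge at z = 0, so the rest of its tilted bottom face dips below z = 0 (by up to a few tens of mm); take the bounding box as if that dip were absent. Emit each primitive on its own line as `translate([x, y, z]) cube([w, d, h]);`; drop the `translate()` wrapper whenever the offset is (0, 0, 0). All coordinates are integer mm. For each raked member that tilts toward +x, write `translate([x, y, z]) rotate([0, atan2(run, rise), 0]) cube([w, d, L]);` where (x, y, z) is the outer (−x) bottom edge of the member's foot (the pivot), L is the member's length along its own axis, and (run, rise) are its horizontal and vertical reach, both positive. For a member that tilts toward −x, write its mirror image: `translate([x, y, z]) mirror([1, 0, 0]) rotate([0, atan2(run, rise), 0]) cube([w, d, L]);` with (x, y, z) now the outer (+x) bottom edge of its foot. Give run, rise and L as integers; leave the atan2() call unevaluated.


translate([276, 0, 805]) cube([92, 732, 83]);
translate([0, 91, 0]) rotate([0, atan2(276, 805), 0]) cube([41, 45, 851]);
translate([644, 91, 0]) mirror([1, 0, 0]) rotate([0, atan2(276, 805), 0]) cube([41, 45, 851]);
translate([0, 596, 0]) rotate([0, atan2(276, 805), 0]) cube([41, 45, 851]);
translate([644, 596, 0]) mirror([1, 0, 0]) rotate([0, atan2(276, 805), 0]) cube([41, 45, 851]);


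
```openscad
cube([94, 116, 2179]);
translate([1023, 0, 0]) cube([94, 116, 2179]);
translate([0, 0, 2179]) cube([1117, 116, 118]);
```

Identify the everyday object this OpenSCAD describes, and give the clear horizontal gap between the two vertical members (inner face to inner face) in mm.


A door frame. The clear opening width is 929 mm.

Two 2179 mm tall posts with a header on top — a door frame. The left jamb is 94 mm wide at x = 0; the right jamb starts at x = 1023. The clear opening is 1023 − 94 = 929 mm.


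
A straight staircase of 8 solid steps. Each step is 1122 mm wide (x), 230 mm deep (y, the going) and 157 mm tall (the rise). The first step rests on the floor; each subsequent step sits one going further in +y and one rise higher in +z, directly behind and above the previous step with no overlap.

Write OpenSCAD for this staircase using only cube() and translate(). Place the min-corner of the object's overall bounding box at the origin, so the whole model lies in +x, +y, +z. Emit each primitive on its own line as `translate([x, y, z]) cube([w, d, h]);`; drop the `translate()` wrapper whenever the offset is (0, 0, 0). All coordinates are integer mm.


cube([1122, 230, 157]);
translate([0, 230, 157]) cube([1122, 230, 157]);
translate([0, 460, 314]) cube([1122, 230, 157]);
translate([0, 690, 471]) cube([1122, 230, 157]);
translate([0, 920, 628]) cube([1122, 230, 157]);
translate([0, 1150, 785]) cube([1122, 230, 157]);
translate([0, 1380, 942]) cube([1122, 230, 157]);
translate([0, 1610, 1099]) cube([1122, 230, 157]);


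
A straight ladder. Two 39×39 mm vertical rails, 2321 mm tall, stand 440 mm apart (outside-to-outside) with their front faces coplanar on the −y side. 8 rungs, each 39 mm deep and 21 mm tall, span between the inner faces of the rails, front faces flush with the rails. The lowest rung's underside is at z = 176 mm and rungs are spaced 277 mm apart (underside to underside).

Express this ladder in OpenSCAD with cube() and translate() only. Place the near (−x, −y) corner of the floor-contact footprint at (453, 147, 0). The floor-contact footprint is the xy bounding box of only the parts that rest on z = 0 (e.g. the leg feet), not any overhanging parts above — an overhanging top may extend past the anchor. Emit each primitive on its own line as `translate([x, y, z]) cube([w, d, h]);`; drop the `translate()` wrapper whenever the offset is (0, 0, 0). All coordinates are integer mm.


// rung span = 440 - 2*39 = 362
// rung[k] z = 176 + k*277
translate([453, 147, 0]) cube([39, 39, 2321]);
translate([854, 147, 0]) cube([39, 39, 2321]);
translate([492, 147, 176]) cube([362, 39, 21]);
translate([492, 147, 453]) cube([362, 39, 21]);
translate([492, 147, 730]) cube([362, 39, 21]);
translate([492, 147, 1007]) cube([362, 39, 21]);
translate([492, 147, 1284]) cube([362, 39, 21]);
translate([492, 147, 1561]) cube([362, 39, 21]);
translate([492, 147, 1838]) cube([362, 39, 21]);
translate([492, 147, 2115]) cube([362, 39, 21]);


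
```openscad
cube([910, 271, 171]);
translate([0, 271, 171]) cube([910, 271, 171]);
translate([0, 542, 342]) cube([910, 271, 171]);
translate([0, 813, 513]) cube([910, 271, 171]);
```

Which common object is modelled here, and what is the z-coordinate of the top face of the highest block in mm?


A staircase. The total rise is 684 mm.

4 identical blocks, each offset up and back from the previous — a staircase. Each step is 171 mm tall and there are 4 of them, so the total rise is 4 × 171 = 684 mm.


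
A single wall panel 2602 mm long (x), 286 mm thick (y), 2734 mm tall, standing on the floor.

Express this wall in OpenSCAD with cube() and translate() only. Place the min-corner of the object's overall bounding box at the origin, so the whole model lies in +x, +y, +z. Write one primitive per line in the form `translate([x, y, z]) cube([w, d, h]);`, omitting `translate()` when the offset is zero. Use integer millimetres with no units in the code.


cube([2602, 286, 2734]);


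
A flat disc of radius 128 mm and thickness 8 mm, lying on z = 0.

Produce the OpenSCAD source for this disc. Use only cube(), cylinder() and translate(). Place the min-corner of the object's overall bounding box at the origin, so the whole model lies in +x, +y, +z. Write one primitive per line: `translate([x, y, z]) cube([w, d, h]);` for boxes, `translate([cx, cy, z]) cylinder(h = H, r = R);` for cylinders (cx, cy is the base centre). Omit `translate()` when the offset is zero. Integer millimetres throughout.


translate([128, 128, 0]) cylinder(h = 8, r = 128);


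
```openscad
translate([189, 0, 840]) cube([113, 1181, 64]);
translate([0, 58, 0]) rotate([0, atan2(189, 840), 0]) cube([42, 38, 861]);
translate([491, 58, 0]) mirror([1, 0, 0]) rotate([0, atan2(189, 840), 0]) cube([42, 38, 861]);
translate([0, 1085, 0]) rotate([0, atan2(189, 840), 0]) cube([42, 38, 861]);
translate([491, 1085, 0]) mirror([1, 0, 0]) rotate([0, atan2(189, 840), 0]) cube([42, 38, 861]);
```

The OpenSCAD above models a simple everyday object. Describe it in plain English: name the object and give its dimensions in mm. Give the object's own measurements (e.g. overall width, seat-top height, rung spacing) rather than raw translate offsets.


A sawhorse. A 113×1181×64 mm beam (x, y, z) sits on two A-frame leg pairs. Each pair is two raked legs of 42×38 mm section (38 mm along y) splaying symmetrically in x. Each leg rises 840 mm vertically over 189 mm of horizontal reach and is 861 mm long along its own axis. Every leg's outer bottom edge rests on the floor and its outer top edge meets a bottom edge of the beam — the left legs (tilting toward +x) meet the beam's −x bottom edge, the right legs (their mirror images, tilting toward −x) meet its +x bottom edge — so the leg tops tuck under the beam, the beam's underside is 840 mm above the floor, and the feet are 491 mm apart outside-to-outside with the beam centred between them. The two leg pairs are set in 58 mm from either end of the beam.


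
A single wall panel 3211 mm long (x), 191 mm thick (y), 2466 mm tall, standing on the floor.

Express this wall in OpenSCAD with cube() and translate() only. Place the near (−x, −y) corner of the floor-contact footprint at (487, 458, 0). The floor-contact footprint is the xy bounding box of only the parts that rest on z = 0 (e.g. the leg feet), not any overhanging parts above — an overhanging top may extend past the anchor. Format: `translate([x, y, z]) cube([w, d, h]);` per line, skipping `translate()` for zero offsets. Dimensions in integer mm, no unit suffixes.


translate([487, 458, 0]) cube([3211, 191, 2466]);


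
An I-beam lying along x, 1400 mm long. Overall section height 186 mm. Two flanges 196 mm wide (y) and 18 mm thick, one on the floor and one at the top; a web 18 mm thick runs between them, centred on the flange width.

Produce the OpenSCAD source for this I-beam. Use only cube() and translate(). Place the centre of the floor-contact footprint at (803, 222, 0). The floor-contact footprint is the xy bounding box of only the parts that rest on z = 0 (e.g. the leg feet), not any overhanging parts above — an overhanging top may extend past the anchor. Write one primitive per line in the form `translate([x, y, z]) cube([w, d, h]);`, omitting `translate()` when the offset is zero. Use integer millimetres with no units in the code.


translate([103, 124, 0]) cube([1400, 196, 18]);
translate([103, 213, 18]) cube([1400, 18, 150]);
translate([103, 124, 168]) cube([1400, 196, 18]);


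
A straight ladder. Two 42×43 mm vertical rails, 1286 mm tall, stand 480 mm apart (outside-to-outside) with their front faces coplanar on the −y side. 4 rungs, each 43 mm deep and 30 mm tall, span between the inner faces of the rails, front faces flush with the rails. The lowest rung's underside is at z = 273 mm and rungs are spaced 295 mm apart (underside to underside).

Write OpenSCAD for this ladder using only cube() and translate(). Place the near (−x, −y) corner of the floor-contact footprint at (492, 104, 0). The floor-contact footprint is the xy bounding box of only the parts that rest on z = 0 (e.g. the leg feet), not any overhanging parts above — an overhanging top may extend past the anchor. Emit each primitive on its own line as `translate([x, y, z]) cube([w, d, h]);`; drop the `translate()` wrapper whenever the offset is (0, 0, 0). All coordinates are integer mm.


// rung span = 480 - 2*42 = 396
// rung[k] z = 273 + k*295
translate([492, 104, 0]) cube([42, 43, 1286]);
translate([930, 104, 0]) cube([42, 43, 1286]);
translate([534, 104, 273]) cube([396, 43, 30]);
translate([534, 104, 568]) cube([396, 43, 30]);
translate([534, 104, 863]) cube([396, 43, 30]);
translate([534, 104, 1158]) cube([396, 43, 30]);


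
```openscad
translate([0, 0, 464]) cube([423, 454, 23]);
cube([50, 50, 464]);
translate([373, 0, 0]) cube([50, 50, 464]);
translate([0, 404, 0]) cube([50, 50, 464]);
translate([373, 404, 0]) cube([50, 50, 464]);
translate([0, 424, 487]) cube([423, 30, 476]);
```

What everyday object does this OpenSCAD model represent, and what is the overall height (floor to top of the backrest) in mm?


A chair. The overall height is 963 mm.

A slab on four corner posts with a tall panel at the back — a chair. The seat slab sits at z = 464 with thickness 23, and the 476 mm backrest starts at the seat top, so the overall height is 464 + 23 + 476 = 963 mm.


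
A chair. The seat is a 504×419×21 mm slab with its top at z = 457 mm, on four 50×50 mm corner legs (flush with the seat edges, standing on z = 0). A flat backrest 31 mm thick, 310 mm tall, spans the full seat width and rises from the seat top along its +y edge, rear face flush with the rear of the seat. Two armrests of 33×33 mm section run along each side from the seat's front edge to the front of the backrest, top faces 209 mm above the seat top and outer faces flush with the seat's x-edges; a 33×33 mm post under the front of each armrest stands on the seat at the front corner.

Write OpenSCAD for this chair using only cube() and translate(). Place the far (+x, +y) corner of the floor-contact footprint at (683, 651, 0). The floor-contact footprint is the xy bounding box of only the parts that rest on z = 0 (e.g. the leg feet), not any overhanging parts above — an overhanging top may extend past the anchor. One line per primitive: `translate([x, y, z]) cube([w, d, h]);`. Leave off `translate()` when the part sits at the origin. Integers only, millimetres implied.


translate([179, 232, 436]) cube([504, 419, 21]);
translate([179, 232, 0]) cube([50, 50, 436]);
translate([633, 232, 0]) cube([50, 50, 436]);
translate([179, 601, 0]) cube([50, 50, 436]);
translate([633, 601, 0]) cube([50, 50, 436]);
translate([179, 620, 457]) cube([504, 31, 310]);
translate([179, 232, 633]) cube([33, 388, 33]);
translate([650, 232, 633]) cube([33, 388, 33]);
translate([179, 232, 457]) cube([33, 33, 176]);
translate([650, 232, 457]) cube([33, 33, 176]);


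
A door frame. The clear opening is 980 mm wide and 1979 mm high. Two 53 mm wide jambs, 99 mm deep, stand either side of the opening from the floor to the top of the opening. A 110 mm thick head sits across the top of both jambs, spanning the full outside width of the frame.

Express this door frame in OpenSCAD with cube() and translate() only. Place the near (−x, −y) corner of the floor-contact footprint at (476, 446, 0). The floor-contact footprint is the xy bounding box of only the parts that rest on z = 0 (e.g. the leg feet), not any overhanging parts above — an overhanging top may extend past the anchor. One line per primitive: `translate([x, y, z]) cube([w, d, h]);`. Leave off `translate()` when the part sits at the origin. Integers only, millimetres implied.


translate([476, 446, 0]) cube([53, 99, 1979]);
translate([1509, 446, 0]) cube([53, 99, 1979]);
translate([476, 446, 1979]) cube([1086, 99, 110]);


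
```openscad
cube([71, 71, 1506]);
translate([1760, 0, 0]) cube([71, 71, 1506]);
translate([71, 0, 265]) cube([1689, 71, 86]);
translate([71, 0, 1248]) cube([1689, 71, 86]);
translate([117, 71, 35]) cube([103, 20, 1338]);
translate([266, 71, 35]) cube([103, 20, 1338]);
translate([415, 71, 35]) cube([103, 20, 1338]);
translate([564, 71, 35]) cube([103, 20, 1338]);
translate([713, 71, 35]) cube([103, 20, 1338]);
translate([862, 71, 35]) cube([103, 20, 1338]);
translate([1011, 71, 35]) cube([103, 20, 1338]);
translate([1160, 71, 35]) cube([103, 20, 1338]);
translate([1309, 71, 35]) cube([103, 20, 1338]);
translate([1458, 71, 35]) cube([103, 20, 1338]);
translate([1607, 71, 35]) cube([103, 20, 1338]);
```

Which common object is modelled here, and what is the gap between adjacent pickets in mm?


A fence section. The picket gap is 46 mm.

Two posts, two rails, 11 pickets — a fence section. Span 1689 mm holds 11 pickets of 103 mm with 12 equal gaps: ⌊(1689 − 11·103) / 12⌋ = 46 mm.


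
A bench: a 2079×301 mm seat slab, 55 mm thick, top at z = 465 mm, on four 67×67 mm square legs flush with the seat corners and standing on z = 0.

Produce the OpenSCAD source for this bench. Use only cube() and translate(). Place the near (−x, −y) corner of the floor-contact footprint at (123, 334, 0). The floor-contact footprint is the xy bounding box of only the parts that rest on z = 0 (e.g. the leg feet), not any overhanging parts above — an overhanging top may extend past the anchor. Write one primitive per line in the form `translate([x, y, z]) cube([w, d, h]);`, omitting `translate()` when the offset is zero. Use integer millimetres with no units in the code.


// leg_h = 465 − 55 = 410
translate([123, 334, 410]) cube([2079, 301, 55]);
translate([123, 334, 0]) cube([67, 67, 410]);
translate([123, 568, 0]) cube([67, 67, 410]);
translate([2135, 334, 0]) cube([67, 67, 410]);
translate([2135, 568, 0]) cube([67, 67, 410]);


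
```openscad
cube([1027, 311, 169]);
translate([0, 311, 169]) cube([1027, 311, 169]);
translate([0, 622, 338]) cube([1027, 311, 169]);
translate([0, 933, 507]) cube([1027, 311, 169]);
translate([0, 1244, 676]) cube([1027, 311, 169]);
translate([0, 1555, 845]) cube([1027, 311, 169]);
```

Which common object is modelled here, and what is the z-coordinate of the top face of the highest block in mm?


A staircase. The total rise is 1014 mm.

6 identical blocks, each offset up and back from the previous — a staircase. Each step is 169 mm tall and there are 6 of them, so the total rise is 6 × 169 = 1014 mm.


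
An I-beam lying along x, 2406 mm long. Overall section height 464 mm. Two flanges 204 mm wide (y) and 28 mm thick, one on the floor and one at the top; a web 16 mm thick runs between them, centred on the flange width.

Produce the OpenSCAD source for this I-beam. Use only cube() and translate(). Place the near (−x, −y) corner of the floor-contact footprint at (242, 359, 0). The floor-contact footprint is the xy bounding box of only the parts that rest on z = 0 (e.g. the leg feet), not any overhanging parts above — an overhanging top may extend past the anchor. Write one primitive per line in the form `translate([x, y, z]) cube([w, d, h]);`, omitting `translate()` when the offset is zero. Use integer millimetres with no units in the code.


translate([242, 359, 0]) cube([2406, 204, 28]);
translate([242, 453, 28]) cube([2406, 16, 408]);
translate([242, 359, 436]) cube([2406, 204, 28]);


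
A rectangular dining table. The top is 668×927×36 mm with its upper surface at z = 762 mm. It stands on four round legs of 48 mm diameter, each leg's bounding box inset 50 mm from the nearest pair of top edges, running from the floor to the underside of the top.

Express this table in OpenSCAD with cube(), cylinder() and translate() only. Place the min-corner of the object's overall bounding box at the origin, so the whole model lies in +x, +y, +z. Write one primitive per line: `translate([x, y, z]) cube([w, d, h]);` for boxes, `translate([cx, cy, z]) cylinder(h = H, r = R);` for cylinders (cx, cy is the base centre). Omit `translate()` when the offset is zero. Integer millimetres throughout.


// leg_h = 762 - 36 = 726
translate([0, 0, 726]) cube([668, 927, 36]);
translate([74, 74, 0]) cylinder(h = 726, r = 24);
translate([594, 74, 0]) cylinder(h = 726, r = 24);
translate([74, 853, 0]) cylinder(h = 726, r = 24);
translate([594, 853, 0]) cylinder(h = 726, r = 24);


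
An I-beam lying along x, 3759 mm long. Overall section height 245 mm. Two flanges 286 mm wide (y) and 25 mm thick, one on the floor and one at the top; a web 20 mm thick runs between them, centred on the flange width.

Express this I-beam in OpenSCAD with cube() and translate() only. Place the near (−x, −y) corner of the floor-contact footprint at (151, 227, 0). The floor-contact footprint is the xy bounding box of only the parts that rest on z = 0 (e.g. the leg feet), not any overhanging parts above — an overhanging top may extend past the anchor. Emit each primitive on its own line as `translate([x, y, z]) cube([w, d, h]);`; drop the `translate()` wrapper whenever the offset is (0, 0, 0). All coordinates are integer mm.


translate([151, 227, 0]) cube([3759, 286, 25]);
translate([151, 360, 25]) cube([3759, 20, 195]);
translate([151, 227, 220]) cube([3759, 286, 25]);


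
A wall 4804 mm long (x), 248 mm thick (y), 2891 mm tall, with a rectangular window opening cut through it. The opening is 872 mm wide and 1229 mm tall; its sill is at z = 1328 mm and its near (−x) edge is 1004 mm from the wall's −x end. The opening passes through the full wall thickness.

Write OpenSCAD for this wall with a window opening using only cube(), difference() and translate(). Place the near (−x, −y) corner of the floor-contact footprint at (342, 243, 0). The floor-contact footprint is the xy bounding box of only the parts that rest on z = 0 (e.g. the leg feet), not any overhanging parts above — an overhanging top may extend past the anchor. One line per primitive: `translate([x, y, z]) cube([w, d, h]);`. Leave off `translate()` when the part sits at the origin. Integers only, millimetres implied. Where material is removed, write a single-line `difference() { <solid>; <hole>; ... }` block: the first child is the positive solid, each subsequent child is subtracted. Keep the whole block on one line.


difference() { translate([342, 243, 0]) cube([4804, 248, 2891]); translate([1346, 243, 1328]) cube([872, 248, 1229]); }


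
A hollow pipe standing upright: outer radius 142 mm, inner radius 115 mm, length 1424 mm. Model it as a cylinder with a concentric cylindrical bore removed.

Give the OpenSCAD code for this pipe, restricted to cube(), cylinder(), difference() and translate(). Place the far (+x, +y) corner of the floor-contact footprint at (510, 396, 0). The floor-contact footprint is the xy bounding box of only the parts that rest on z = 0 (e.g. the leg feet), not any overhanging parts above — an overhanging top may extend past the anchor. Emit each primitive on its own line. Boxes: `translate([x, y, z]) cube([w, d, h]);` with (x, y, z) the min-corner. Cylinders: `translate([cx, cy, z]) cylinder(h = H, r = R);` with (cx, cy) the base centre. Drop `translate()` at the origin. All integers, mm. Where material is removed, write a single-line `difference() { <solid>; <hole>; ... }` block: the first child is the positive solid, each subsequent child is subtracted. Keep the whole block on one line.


difference() { translate([368, 254, 0]) cylinder(h = 1424, r = 142); translate([368, 254, 0]) cylinder(h = 1424, r = 115); }


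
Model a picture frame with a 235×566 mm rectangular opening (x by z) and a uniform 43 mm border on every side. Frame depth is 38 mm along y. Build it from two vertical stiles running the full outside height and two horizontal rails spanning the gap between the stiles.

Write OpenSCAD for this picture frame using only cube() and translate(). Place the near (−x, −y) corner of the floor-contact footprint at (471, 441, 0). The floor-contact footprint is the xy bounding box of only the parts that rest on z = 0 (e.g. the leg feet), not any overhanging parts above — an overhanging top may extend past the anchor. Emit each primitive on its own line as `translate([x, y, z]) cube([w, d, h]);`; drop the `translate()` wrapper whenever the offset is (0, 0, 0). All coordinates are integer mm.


translate([471, 441, 0]) cube([43, 38, 652]);
translate([749, 441, 0]) cube([43, 38, 652]);
translate([514, 441, 0]) cube([235, 38, 43]);
translate([514, 441, 609]) cube([235, 38, 43]);


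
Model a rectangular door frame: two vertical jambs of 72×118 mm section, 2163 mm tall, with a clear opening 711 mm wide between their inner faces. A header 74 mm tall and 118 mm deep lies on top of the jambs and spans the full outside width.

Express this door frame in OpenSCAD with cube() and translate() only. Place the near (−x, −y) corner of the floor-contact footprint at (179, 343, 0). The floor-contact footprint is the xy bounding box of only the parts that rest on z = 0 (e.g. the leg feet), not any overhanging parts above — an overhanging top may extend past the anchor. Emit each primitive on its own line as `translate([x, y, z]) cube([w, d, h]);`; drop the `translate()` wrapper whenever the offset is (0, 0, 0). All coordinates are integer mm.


translate([179, 343, 0]) cube([72, 118, 2163]);
translate([962, 343, 0]) cube([72, 118, 2163]);
translate([179, 343, 2163]) cube([855, 118, 74]);


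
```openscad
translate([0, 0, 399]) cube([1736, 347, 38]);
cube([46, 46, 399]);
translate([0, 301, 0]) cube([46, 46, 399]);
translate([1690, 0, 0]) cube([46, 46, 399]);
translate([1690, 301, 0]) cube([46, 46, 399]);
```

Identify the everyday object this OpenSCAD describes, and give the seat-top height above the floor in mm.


A bench. The seat-top height is 437 mm.

A long slab on four corner posts — a bench. The slab sits at z = 399 with thickness 38, so the top is 399 + 38 = 437 mm.


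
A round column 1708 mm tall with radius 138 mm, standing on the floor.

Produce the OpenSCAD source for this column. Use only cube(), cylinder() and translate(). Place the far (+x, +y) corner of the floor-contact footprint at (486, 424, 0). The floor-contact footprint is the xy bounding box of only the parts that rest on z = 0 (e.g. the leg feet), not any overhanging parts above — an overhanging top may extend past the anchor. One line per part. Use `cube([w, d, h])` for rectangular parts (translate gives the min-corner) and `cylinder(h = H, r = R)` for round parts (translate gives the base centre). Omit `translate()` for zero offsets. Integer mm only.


translate([348, 286, 0]) cylinder(h = 1708, r = 138);


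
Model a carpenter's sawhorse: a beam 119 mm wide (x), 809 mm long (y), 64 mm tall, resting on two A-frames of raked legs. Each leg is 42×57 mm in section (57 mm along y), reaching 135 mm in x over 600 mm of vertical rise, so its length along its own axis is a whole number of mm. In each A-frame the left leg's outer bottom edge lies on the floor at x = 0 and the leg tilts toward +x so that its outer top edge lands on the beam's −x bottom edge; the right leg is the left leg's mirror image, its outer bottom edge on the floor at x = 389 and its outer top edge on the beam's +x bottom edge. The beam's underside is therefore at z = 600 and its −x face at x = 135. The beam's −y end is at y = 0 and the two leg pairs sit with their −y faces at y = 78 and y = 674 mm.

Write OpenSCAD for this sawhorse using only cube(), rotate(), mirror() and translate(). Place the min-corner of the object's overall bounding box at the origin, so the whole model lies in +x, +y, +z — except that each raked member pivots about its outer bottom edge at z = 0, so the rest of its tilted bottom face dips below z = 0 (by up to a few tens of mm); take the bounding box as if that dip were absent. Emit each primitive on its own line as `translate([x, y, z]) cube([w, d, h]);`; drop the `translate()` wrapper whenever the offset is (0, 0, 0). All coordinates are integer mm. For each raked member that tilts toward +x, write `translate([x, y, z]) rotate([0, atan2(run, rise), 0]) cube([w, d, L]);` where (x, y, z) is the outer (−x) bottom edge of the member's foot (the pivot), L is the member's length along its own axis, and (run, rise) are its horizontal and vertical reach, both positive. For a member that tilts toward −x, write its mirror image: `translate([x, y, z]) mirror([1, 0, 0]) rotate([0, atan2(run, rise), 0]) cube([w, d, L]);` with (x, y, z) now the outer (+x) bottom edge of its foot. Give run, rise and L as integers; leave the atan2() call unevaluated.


translate([135, 0, 600]) cube([119, 809, 64]);
translate([0, 78, 0]) rotate([0, atan2(135, 600), 0]) cube([42, 57, 615]);
translate([389, 78, 0]) mirror([1, 0, 0]) rotate([0, atan2(135, 600), 0]) cube([42, 57, 615]);
translate([0, 674, 0]) rotate([0, atan2(135, 600), 0]) cube([42, 57, 615]);
translate([389, 674, 0]) mirror([1, 0, 0]) rotate([0, atan2(135, 600), 0]) cube([42, 57, 615]);


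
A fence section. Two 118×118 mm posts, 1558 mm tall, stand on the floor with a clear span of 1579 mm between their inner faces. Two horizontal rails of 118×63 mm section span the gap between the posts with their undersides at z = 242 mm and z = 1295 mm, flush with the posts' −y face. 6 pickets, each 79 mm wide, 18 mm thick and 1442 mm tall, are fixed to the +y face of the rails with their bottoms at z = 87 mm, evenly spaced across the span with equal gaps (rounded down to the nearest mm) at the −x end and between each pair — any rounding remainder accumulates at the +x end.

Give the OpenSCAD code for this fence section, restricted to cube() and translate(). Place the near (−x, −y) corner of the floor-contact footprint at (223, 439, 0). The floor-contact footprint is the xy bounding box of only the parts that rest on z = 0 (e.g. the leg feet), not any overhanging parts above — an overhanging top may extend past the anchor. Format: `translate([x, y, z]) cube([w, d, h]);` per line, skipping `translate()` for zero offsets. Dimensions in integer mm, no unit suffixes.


translate([223, 439, 0]) cube([118, 118, 1558]);
translate([1920, 439, 0]) cube([118, 118, 1558]);
translate([341, 439, 242]) cube([1579, 118, 63]);
translate([341, 439, 1295]) cube([1579, 118, 63]);
translate([498, 557, 87]) cube([79, 18, 1442]);
translate([734, 557, 87]) cube([79, 18, 1442]);
translate([970, 557, 87]) cube([79, 18, 1442]);
translate([1206, 557, 87]) cube([79, 18, 1442]);
translate([1442, 557, 87]) cube([79, 18, 1442]);
translate([1678, 557, 87]) cube([79, 18, 1442]);


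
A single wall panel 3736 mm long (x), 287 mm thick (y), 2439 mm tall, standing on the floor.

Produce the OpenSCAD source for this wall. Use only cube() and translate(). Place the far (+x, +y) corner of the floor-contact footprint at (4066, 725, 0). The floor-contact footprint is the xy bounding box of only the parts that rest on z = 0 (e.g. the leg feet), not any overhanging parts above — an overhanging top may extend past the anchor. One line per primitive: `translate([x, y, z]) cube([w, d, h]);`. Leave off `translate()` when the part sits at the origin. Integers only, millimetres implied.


translate([330, 438, 0]) cube([3736, 287, 2439]);


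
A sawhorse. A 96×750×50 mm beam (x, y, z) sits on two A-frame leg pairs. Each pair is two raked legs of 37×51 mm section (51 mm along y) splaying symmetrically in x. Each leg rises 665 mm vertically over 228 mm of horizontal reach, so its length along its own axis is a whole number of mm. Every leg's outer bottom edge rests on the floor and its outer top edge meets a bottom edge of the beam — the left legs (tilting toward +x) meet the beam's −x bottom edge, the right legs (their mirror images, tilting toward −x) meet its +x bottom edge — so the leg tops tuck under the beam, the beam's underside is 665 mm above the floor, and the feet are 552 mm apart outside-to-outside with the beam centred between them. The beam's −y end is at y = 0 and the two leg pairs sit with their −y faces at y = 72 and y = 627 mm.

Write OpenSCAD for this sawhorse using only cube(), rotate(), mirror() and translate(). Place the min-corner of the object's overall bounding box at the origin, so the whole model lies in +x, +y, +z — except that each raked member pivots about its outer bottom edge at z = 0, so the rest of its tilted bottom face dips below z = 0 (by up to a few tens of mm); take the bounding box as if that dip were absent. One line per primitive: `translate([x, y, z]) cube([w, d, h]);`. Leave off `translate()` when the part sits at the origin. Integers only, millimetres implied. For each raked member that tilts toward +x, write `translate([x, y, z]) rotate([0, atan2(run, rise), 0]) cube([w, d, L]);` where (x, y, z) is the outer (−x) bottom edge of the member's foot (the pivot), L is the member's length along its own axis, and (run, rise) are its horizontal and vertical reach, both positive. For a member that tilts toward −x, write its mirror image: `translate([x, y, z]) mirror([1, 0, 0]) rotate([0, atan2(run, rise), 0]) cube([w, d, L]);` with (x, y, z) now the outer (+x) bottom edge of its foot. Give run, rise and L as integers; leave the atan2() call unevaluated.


translate([228, 0, 665]) cube([96, 750, 50]);
translate([0, 72, 0]) rotate([0, atan2(228, 665), 0]) cube([37, 51, 703]);
translate([552, 72, 0]) mirror([1, 0, 0]) rotate([0, atan2(228, 665), 0]) cube([37, 51, 703]);
translate([0, 627, 0]) rotate([0, atan2(228, 665), 0]) cube([37, 51, 703]);
translate([552, 627, 0]) mirror([1, 0, 0]) rotate([0, atan2(228, 665), 0]) cube([37, 51, 703]);


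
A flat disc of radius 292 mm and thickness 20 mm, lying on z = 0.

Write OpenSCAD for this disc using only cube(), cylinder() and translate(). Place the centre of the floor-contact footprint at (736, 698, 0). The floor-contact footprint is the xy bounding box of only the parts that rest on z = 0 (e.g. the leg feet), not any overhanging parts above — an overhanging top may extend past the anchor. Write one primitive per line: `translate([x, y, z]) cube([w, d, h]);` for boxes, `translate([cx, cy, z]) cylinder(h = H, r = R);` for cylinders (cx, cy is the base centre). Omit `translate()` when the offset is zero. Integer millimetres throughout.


translate([736, 698, 0]) cylinder(h = 20, r = 292);


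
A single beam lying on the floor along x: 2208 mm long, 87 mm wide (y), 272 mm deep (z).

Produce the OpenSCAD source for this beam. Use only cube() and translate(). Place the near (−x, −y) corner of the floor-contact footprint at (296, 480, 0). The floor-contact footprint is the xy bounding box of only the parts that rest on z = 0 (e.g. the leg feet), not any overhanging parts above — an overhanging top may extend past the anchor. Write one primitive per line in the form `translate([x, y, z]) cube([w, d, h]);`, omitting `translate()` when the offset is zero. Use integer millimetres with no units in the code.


translate([296, 480, 0]) cube([2208, 87, 272]);
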